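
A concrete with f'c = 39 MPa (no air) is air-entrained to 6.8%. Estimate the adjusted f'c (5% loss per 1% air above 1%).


Strength loss = (6.8 - 1) * 5 = 29.0%
f'c = 39 * (1 - 29.0/100)
= 27.69 MPa

27.69


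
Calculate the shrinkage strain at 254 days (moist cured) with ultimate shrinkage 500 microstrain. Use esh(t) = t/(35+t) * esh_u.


esh(254) = 254 / (35 + 254) * 500
= 254 / 289 * 500
= 439.4 microstrain

439.4


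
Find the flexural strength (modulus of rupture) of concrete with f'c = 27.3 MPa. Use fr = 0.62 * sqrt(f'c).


fr = 0.62 * sqrt(27.3)
= 3.239 MPa

3.239


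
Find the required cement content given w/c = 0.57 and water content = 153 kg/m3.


Cement = water / (w/c)
= 153 / 0.57
= 268.4 kg/m3

268.4


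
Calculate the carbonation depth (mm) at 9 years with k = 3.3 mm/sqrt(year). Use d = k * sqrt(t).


depth = k * sqrt(t)
= 3.3 * sqrt(9)
= 9.9 mm

9.9


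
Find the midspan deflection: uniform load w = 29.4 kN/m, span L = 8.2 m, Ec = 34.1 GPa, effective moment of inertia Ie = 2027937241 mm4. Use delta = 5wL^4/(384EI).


Convert: L = 8.2 m = 8200 mm, Ec = 34.1 GPa = 34100 MPa
delta = 5 * 29.4 * 8200^4 / (384 * 34100 * 2027937241)
= 25.03 mm

25.03


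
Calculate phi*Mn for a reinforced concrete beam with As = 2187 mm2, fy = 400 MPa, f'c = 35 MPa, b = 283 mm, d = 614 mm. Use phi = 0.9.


a = As * fy / (0.85 * f'c * b)
= 2187 * 400 / (0.85 * 35 * 283)
= 103.9047 mm
Mn = As * fy * (d - a/2) / 10^6
= 491.6793 kN-m
phi*Mn = 0.9 * 491.6793 = 442.51 kN-m

442.51


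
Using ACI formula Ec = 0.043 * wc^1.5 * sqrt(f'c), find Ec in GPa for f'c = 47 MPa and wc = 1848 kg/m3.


Ec = 0.043 * 1848^1.5 * sqrt(47) / 1000
= 23.42 GPa

23.42


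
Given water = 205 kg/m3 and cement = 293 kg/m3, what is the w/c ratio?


w/c = water / cement
w/c = 205 / 293 = 0.7

0.7


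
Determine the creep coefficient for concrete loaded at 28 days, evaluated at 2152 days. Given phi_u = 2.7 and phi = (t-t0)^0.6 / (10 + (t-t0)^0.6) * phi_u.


dt = 2152 - 28 = 2124
phi = 2124^0.6 / (10 + 2124^0.6) * 2.7
= 2.453

2.453


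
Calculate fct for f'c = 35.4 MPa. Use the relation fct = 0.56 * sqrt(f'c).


fct = 0.56 * sqrt(35.4)
= 0.56 * 5.95
= 3.332 MPa

3.332


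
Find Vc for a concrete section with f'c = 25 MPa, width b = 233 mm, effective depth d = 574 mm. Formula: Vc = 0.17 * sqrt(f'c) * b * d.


Vc = 0.17 * sqrt(25) * 233 * 574 / 1000
= 113.68 kN

113.68


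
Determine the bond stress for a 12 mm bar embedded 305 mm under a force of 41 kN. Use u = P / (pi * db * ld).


u = P / (pi * db * ld)
= 41 * 1000 / (pi * 12 * 305)
= 3.566 MPa

3.566


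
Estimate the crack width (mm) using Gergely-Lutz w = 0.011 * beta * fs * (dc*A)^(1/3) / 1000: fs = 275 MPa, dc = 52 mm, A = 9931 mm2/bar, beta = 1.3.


w = 0.011 * beta * fs * (dc * A)^(1/3) / 1000
= 0.011 * 1.3 * 275 * (52 * 9931)^(1/3) / 1000
= 0.316 mm

0.316


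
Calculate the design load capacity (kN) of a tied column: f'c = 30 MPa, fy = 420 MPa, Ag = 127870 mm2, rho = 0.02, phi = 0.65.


Ast = rho * Ag = 0.02 * 127870 = 2557.4 mm2
phi*Pn = 0.65 * 0.80 * (0.85 * 30 * (127870 - 2557.4) + 420 * 2557.4) / 1000
= 2220.18 kN

2220.18


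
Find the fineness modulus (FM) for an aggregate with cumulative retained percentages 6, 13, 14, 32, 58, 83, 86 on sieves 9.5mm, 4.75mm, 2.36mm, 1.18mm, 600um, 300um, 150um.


FM = sum(cumulative % retained) / 100
= 292 / 100
= 2.92

2.92


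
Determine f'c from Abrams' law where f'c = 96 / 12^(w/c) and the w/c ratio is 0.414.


f'c = 96 / 12^0.414
= 96 / 2.798
= 34.32 MPa

34.32


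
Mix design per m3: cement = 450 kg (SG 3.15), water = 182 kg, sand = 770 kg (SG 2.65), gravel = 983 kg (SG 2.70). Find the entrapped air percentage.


Vol cement = 450 / (3.15 * 1000) = 0.142857 m3
Vol water = 182 / 1000 = 0.182 m3
Vol sand = 770 / (2.65 * 1000) = 0.290566 m3
Vol gravel = 983 / (2.70 * 1000) = 0.364074 m3
Total solid + water volume = 0.979497 m3
Air = (1 - 0.979497) * 100 = 2.05%

2.05


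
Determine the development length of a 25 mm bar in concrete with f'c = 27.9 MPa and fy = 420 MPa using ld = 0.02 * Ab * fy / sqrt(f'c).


Ab = pi * 25^2 / 4 = 490.874 mm2
ld = 0.02 * 490.874 * 420 / sqrt(27.9)
= 780.6 mm

780.6


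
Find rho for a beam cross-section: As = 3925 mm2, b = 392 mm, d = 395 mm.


rho = As / (b * d)
= 3925 / (392 * 395)
= 0.0253

0.0253


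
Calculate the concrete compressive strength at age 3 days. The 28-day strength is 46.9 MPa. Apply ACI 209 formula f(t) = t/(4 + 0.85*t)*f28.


f(3) = 3 / (4 + 0.85 * 3) * 46.9
= 3 / 6.55 * 46.9
= 21.48 MPa

21.48


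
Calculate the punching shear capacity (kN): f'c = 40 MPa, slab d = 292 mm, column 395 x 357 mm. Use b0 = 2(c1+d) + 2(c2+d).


b0 = 2*(395 + 292) + 2*(357 + 292) = 2672 mm
Vc = 0.33 * sqrt(40) * 2672 * 292 / 1000
= 1628.41 kN

1628.41


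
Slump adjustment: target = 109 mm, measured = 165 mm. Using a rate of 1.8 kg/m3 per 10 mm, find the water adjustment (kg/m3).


Difference = 109 - 165 = -56 mm
Water adjustment = -56 * 1.8 / 10 = -10.1 kg/m3

-10.1


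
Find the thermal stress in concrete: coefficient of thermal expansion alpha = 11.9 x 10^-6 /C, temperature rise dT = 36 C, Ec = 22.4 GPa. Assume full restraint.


sigma = alpha * dT * Ec
= 11.9e-6 * 36 * 22.4 * 1000
= 9.596 MPa

9.596


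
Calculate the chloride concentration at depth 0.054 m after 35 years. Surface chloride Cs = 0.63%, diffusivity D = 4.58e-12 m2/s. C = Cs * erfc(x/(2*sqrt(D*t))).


t_seconds = 35 * 365.25 * 24 * 3600 = 1104516000.0 s
arg = 0.054 / (2 * sqrt(4.58e-12 * 1104516000.0))
= 0.3796
erfc(0.3796) = 0.5914
C = 0.63 * 0.5914 = 0.3726%

0.3726


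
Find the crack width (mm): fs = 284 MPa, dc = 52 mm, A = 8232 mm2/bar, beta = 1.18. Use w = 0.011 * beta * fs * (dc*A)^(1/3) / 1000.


w = 0.011 * beta * fs * (dc * A)^(1/3) / 1000
= 0.011 * 1.18 * 284 * (52 * 8232)^(1/3) / 1000
= 0.278 mm

0.278


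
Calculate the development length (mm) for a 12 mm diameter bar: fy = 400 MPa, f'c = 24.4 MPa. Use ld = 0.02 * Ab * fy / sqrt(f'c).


Ab = pi * 12^2 / 4 = 113.097 mm2
ld = 0.02 * 113.097 * 400 / sqrt(24.4)
= 183.2 mm

183.2


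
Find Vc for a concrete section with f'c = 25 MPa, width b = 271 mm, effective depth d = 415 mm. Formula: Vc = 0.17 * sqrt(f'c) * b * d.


Vc = 0.17 * sqrt(25) * 271 * 415 / 1000
= 95.6 kN

95.6


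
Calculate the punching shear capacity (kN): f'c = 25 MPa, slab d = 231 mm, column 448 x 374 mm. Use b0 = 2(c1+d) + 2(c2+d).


b0 = 2*(448 + 231) + 2*(374 + 231) = 2568 mm
Vc = 0.33 * sqrt(25) * 2568 * 231 / 1000
= 978.79 kN

978.79


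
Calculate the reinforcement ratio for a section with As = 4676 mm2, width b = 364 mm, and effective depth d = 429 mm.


rho = As / (b * d)
= 4676 / (364 * 429)
= 0.0299

0.0299


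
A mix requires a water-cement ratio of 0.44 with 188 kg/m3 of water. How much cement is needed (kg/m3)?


Cement = water / (w/c)
= 188 / 0.44
= 427.3 kg/m3

427.3


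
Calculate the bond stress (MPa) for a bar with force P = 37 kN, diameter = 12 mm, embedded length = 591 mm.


u = P / (pi * db * ld)
= 37 * 1000 / (pi * 12 * 591)
= 1.661 MPa

1.661


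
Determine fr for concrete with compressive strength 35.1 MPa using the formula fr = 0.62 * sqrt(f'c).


fr = 0.62 * sqrt(35.1)
= 3.673 MPa

3.673


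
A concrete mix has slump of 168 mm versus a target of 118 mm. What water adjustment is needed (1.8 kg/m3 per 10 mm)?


Difference = 118 - 168 = -50 mm
Water adjustment = -50 * 1.8 / 10 = -9.0 kg/m3

-9.0


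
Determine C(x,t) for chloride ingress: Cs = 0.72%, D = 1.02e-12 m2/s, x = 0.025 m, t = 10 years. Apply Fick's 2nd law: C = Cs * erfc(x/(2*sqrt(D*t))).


t_seconds = 10 * 365.25 * 24 * 3600 = 315576000.0 s
arg = 0.025 / (2 * sqrt(1.02e-12 * 315576000.0))
= 0.6967
erfc(0.6967) = 0.3245
C = 0.72 * 0.3245 = 0.2336%

0.2336


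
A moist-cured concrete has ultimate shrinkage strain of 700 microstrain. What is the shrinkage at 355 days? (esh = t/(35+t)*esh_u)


esh(355) = 355 / (35 + 355) * 700
= 355 / 390 * 700
= 637.2 microstrain

637.2


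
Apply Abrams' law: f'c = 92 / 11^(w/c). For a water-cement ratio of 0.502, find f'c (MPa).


f'c = 92 / 11^0.502
= 92 / 3.333
= 27.61 MPa

27.61


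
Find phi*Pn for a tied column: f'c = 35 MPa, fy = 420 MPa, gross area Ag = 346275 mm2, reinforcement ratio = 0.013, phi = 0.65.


Ast = rho * Ag = 0.013 * 346275 = 4501.575 mm2
phi*Pn = 0.65 * 0.80 * (0.85 * 35 * (346275 - 4501.575) + 420 * 4501.575) / 1000
= 6270.38 kN

6270.38


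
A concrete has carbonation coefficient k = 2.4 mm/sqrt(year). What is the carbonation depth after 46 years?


depth = k * sqrt(t)
= 2.4 * sqrt(46)
= 16.28 mm

16.28


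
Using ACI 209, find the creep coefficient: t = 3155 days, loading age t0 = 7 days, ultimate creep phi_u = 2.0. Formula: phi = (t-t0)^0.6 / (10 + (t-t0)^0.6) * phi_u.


dt = 3155 - 7 = 3148
phi = 3148^0.6 / (10 + 3148^0.6) * 2.0
= 1.852

1.852


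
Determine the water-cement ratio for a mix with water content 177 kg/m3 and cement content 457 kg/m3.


w/c = water / cement
w/c = 177 / 457 = 0.387

0.387


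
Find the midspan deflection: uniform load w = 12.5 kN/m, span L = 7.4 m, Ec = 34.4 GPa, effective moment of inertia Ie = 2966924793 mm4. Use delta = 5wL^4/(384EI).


Convert: L = 7.4 m = 7400 mm, Ec = 34.4 GPa = 34400 MPa
delta = 5 * 12.5 * 7400^4 / (384 * 34400 * 2966924793)
= 4.78 mm

4.78


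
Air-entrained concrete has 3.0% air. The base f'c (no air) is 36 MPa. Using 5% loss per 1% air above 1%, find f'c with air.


Strength loss = (3.0 - 1) * 5 = 10.0%
f'c = 36 * (1 - 10.0/100)
= 32.4 MPa

32.4


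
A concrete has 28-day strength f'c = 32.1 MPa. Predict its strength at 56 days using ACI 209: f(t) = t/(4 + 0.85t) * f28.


f(56) = 56 / (4 + 0.85 * 56) * 32.1
= 56 / 51.6 * 32.1
= 34.84 MPa

34.84


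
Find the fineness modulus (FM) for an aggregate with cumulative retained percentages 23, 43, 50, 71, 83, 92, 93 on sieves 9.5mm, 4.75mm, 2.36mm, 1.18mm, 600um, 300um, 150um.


FM = sum(cumulative % retained) / 100
= 455 / 100
= 4.55

4.55


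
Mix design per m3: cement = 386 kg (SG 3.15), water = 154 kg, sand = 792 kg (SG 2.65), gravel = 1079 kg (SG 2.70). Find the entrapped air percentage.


Vol cement = 386 / (3.15 * 1000) = 0.12254 m3
Vol water = 154 / 1000 = 0.154 m3
Vol sand = 792 / (2.65 * 1000) = 0.298868 m3
Vol gravel = 1079 / (2.70 * 1000) = 0.39963 m3
Total solid + water volume = 0.975037 m3
Air = (1 - 0.975037) * 100 = 2.5%

2.5


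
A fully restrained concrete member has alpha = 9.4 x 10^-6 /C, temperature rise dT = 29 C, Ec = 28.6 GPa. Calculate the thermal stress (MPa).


sigma = alpha * dT * Ec
= 9.4e-6 * 29 * 28.6 * 1000
= 7.796 MPa

7.796


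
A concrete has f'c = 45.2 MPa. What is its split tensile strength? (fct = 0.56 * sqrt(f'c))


fct = 0.56 * sqrt(45.2)
= 0.56 * 6.723
= 3.765 MPa

3.765


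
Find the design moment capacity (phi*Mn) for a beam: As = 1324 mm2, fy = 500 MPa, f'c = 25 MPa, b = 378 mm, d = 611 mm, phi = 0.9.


a = As * fy / (0.85 * f'c * b)
= 1324 * 500 / (0.85 * 25 * 378)
= 82.4152 mm
Mn = As * fy * (d - a/2) / 10^6
= 377.2026 kN-m
phi*Mn = 0.9 * 377.2026 = 339.48 kN-m

339.48


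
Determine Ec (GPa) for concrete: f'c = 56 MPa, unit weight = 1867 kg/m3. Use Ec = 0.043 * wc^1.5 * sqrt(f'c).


Ec = 0.043 * 1867^1.5 * sqrt(56) / 1000
= 25.96 GPa

25.96


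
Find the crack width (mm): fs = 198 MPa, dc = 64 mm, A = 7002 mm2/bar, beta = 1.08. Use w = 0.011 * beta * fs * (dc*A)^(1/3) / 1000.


w = 0.011 * beta * fs * (dc * A)^(1/3) / 1000
= 0.011 * 1.08 * 198 * (64 * 7002)^(1/3) / 1000
= 0.18 mm

0.18


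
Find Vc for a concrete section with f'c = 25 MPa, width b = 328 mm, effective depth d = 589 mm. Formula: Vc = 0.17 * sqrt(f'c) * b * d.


Vc = 0.17 * sqrt(25) * 328 * 589 / 1000
= 164.21 kN

164.21


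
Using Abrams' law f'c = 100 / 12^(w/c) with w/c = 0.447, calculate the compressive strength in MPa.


f'c = 100 / 12^0.447
= 100 / 3.037
= 32.93 MPa

32.93


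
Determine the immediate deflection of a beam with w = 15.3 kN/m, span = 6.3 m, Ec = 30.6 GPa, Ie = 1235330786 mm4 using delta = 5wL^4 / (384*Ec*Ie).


Convert: L = 6.3 m = 6300 mm, Ec = 30.6 GPa = 30600 MPa
delta = 5 * 15.3 * 6300^4 / (384 * 30600 * 1235330786)
= 8.3 mm

8.3


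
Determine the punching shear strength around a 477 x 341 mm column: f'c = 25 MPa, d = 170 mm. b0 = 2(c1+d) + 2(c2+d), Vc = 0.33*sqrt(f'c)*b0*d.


b0 = 2*(477 + 170) + 2*(341 + 170) = 2316 mm
Vc = 0.33 * sqrt(25) * 2316 * 170 / 1000
= 649.64 kN

649.64


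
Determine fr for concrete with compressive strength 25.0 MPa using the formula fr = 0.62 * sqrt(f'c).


fr = 0.62 * sqrt(25.0)
= 3.1 MPa

3.1


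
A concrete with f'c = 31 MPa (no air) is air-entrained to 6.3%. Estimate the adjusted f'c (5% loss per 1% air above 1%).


Strength loss = (6.3 - 1) * 5 = 26.5%
f'c = 31 * (1 - 26.5/100)
= 22.79 MPa

22.79


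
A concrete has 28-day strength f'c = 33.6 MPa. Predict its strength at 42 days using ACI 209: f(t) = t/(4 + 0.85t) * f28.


f(42) = 42 / (4 + 0.85 * 42) * 33.6
= 42 / 39.7 * 33.6
= 35.55 MPa

35.55


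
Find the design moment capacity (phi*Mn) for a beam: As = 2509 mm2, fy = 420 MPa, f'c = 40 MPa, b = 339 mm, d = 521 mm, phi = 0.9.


a = As * fy / (0.85 * f'c * b)
= 2509 * 420 / (0.85 * 40 * 339)
= 91.4263 mm
Mn = As * fy * (d - a/2) / 10^6
= 500.8478 kN-m
phi*Mn = 0.9 * 500.8478 = 450.76 kN-m

450.76


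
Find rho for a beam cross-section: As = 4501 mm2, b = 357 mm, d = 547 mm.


rho = As / (b * d)
= 4501 / (357 * 547)
= 0.023

0.023


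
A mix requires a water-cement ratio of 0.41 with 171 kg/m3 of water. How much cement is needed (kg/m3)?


Cement = water / (w/c)
= 171 / 0.41
= 417.1 kg/m3

417.1


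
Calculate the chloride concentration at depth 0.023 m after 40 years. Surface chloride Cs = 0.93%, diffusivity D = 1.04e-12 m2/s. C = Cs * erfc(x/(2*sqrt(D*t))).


t_seconds = 40 * 365.25 * 24 * 3600 = 1262304000.0 s
arg = 0.023 / (2 * sqrt(1.04e-12 * 1262304000.0))
= 0.3174
erfc(0.3174) = 0.6535
C = 0.93 * 0.6535 = 0.6078%

0.6078


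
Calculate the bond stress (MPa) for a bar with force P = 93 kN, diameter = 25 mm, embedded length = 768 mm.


u = P / (pi * db * ld)
= 93 * 1000 / (pi * 25 * 768)
= 1.542 MPa

1.542


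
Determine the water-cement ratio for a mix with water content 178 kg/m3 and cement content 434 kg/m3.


w/c = water / cement
w/c = 178 / 434 = 0.41

0.41


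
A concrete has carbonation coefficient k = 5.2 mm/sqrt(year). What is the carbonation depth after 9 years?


depth = k * sqrt(t)
= 5.2 * sqrt(9)
= 15.6 mm

15.6


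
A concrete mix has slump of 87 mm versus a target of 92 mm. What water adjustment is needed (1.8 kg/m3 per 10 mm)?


Difference = 92 - 87 = 5 mm
Water adjustment = 5 * 1.8 / 10 = 0.9 kg/m3

0.9


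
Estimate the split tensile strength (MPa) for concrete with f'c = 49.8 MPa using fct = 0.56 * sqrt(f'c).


fct = 0.56 * sqrt(49.8)
= 0.56 * 7.057
= 3.952 MPa

3.952


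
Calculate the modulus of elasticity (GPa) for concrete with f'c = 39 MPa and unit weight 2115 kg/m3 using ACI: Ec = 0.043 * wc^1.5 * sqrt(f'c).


Ec = 0.043 * 2115^1.5 * sqrt(39) / 1000
= 26.12 GPa

26.12


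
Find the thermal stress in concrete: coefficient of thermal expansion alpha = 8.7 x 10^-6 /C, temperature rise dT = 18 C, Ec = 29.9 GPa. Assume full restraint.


sigma = alpha * dT * Ec
= 8.7e-6 * 18 * 29.9 * 1000
= 4.682 MPa

4.682


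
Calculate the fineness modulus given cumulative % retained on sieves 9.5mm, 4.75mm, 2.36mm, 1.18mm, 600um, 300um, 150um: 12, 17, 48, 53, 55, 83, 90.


FM = sum(cumulative % retained) / 100
= 358 / 100
= 3.58

3.58


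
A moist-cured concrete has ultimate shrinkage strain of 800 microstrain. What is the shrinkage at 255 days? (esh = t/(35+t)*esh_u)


esh(255) = 255 / (35 + 255) * 800
= 255 / 290 * 800
= 703.4 microstrain

703.4


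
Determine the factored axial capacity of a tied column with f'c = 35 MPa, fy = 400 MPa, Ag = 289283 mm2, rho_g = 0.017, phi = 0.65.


Ast = rho * Ag = 0.017 * 289283 = 4917.811 mm2
phi*Pn = 0.65 * 0.80 * (0.85 * 35 * (289283 - 4917.811) + 400 * 4917.811) / 1000
= 5422.03 kN

5422.03


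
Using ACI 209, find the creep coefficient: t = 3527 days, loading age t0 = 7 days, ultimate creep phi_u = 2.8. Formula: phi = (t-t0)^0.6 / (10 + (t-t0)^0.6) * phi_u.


dt = 3527 - 7 = 3520
phi = 3520^0.6 / (10 + 3520^0.6) * 2.8
= 2.606

2.606


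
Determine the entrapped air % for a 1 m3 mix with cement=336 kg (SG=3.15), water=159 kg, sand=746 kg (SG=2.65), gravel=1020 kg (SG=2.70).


Vol cement = 336 / (3.15 * 1000) = 0.106667 m3
Vol water = 159 / 1000 = 0.159 m3
Vol sand = 746 / (2.65 * 1000) = 0.281509 m3
Vol gravel = 1020 / (2.70 * 1000) = 0.377778 m3
Total solid + water volume = 0.924954 m3
Air = (1 - 0.924954) * 100 = 7.5%

7.5


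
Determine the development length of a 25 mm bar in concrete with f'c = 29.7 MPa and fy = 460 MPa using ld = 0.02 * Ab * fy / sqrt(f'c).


Ab = pi * 25^2 / 4 = 490.874 mm2
ld = 0.02 * 490.874 * 460 / sqrt(29.7)
= 828.7 mm

828.7


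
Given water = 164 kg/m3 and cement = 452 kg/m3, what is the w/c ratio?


w/c = water / cement
w/c = 164 / 452 = 0.363

0.363


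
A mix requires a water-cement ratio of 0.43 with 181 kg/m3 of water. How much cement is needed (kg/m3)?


Cement = water / (w/c)
= 181 / 0.43
= 420.9 kg/m3

420.9


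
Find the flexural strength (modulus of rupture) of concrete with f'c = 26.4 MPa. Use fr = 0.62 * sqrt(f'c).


fr = 0.62 * sqrt(26.4)
= 3.186 MPa

3.186


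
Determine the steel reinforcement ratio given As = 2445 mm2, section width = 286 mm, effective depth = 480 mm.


rho = As / (b * d)
= 2445 / (286 * 480)
= 0.0178

0.0178


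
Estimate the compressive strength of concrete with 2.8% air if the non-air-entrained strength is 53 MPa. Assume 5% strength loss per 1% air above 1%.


Strength loss = (2.8 - 1) * 5 = 9.0%
f'c = 53 * (1 - 9.0/100)
= 48.23 MPa

48.23


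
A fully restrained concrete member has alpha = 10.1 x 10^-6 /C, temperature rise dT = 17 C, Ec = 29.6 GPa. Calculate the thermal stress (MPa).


sigma = alpha * dT * Ec
= 10.1e-6 * 17 * 29.6 * 1000
= 5.082 MPa

5.082


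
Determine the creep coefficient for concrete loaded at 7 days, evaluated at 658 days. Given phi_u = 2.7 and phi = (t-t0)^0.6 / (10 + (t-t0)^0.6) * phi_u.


dt = 658 - 7 = 651
phi = 651^0.6 / (10 + 651^0.6) * 2.7
= 2.241

2.241


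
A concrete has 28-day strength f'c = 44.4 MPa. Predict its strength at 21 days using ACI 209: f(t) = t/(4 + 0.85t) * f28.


f(21) = 21 / (4 + 0.85 * 21) * 44.4
= 21 / 21.85 * 44.4
= 42.67 MPa

42.67


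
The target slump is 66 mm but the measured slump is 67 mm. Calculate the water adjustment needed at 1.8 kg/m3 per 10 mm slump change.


Difference = 66 - 67 = -1 mm
Water adjustment = -1 * 1.8 / 10 = -0.2 kg/m3

-0.2


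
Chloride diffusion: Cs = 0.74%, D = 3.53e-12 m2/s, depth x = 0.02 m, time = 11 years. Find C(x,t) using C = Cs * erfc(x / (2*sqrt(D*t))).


t_seconds = 11 * 365.25 * 24 * 3600 = 347133600.0 s
arg = 0.02 / (2 * sqrt(3.53e-12 * 347133600.0))
= 0.2857
erfc(0.2857) = 0.6862
C = 0.74 * 0.6862 = 0.5078%

0.5078


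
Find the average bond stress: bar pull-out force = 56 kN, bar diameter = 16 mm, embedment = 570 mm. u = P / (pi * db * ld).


u = P / (pi * db * ld)
= 56 * 1000 / (pi * 16 * 570)
= 1.955 MPa

1.955


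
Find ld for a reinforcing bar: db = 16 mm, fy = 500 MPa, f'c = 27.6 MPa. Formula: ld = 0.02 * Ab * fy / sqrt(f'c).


Ab = pi * 16^2 / 4 = 201.062 mm2
ld = 0.02 * 201.062 * 500 / sqrt(27.6)
= 382.7 mm

382.7


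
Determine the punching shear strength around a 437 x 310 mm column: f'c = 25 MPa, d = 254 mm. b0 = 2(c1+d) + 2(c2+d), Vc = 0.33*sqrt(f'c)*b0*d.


b0 = 2*(437 + 254) + 2*(310 + 254) = 2510 mm
Vc = 0.33 * sqrt(25) * 2510 * 254 / 1000
= 1051.94 kN

1051.94


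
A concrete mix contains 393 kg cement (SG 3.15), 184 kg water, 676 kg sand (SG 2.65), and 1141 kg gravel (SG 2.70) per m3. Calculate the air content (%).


Vol cement = 393 / (3.15 * 1000) = 0.124762 m3
Vol water = 184 / 1000 = 0.184 m3
Vol sand = 676 / (2.65 * 1000) = 0.255094 m3
Vol gravel = 1141 / (2.70 * 1000) = 0.422593 m3
Total solid + water volume = 0.986449 m3
Air = (1 - 0.986449) * 100 = 1.36%

1.36


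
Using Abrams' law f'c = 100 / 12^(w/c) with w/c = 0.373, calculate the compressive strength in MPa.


f'c = 100 / 12^0.373
= 100 / 2.527
= 39.58 MPa

39.58


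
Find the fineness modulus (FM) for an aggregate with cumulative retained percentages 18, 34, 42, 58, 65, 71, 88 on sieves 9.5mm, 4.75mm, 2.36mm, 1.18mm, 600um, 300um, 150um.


FM = sum(cumulative % retained) / 100
= 376 / 100
= 3.76

3.76


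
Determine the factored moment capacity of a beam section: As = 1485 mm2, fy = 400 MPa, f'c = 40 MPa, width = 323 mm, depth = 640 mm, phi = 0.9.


a = As * fy / (0.85 * f'c * b)
= 1485 * 400 / (0.85 * 40 * 323)
= 54.0885 mm
Mn = As * fy * (d - a/2) / 10^6
= 364.0957 kN-m
phi*Mn = 0.9 * 364.0957 = 327.69 kN-m

327.69


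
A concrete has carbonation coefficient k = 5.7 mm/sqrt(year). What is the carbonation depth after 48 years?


depth = k * sqrt(t)
= 5.7 * sqrt(48)
= 39.49 mm

39.49


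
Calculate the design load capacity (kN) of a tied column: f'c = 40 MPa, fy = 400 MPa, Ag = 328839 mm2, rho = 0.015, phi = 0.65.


Ast = rho * Ag = 0.015 * 328839 = 4932.585 mm2
phi*Pn = 0.65 * 0.80 * (0.85 * 40 * (328839 - 4932.585) + 400 * 4932.585) / 1000
= 6752.64 kN

6752.64


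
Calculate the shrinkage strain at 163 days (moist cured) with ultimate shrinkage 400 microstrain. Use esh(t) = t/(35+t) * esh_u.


esh(163) = 163 / (35 + 163) * 400
= 163 / 198 * 400
= 329.3 microstrain

329.3


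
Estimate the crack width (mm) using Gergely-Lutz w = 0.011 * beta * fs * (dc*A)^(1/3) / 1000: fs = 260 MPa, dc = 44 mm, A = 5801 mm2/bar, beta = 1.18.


w = 0.011 * beta * fs * (dc * A)^(1/3) / 1000
= 0.011 * 1.18 * 260 * (44 * 5801)^(1/3) / 1000
= 0.214 mm

0.214


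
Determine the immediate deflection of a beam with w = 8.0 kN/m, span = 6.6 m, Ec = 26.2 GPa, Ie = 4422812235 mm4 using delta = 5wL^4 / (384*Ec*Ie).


Convert: L = 6.6 m = 6600 mm, Ec = 26.2 GPa = 26200 MPa
delta = 5 * 8.0 * 6600^4 / (384 * 26200 * 4422812235)
= 1.71 mm

1.71


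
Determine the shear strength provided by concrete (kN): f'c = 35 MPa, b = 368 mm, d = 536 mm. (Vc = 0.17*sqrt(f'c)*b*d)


Vc = 0.17 * sqrt(35) * 368 * 536 / 1000
= 198.38 kN

198.38


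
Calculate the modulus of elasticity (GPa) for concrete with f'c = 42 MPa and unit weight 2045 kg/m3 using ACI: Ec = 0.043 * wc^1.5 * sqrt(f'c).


Ec = 0.043 * 2045^1.5 * sqrt(42) / 1000
= 25.77 GPa

25.77


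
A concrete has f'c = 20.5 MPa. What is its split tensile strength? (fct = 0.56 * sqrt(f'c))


fct = 0.56 * sqrt(20.5)
= 0.56 * 4.528
= 2.536 MPa

2.536


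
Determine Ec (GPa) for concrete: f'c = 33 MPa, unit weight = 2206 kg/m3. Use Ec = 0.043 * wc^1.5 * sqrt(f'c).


Ec = 0.043 * 2206^1.5 * sqrt(33) / 1000
= 25.59 GPa

25.59


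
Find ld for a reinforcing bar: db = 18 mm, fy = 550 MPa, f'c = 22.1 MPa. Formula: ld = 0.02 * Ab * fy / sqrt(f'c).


Ab = pi * 18^2 / 4 = 254.469 mm2
ld = 0.02 * 254.469 * 550 / sqrt(22.1)
= 595.4 mm

595.4


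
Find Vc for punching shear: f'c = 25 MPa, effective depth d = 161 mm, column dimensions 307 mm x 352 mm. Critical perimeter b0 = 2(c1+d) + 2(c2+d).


b0 = 2*(307 + 161) + 2*(352 + 161) = 1962 mm
Vc = 0.33 * sqrt(25) * 1962 * 161 / 1000
= 521.21 kN

521.21


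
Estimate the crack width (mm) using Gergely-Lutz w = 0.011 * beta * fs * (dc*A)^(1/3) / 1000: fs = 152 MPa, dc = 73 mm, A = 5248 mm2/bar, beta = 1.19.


w = 0.011 * beta * fs * (dc * A)^(1/3) / 1000
= 0.011 * 1.19 * 152 * (73 * 5248)^(1/3) / 1000
= 0.145 mm

0.145


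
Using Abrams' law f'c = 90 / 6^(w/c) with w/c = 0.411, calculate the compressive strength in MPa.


f'c = 90 / 6^0.411
= 90 / 2.088
= 43.09 MPa

43.09


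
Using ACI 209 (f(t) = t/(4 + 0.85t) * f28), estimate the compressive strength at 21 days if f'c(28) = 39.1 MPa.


f(21) = 21 / (4 + 0.85 * 21) * 39.1
= 21 / 21.85 * 39.1
= 37.58 MPa

37.58


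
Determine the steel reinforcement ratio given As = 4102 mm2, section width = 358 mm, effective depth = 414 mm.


rho = As / (b * d)
= 4102 / (358 * 414)
= 0.0277

0.0277


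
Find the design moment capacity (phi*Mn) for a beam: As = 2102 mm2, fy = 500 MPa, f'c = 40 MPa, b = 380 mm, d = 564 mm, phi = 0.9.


a = As * fy / (0.85 * f'c * b)
= 2102 * 500 / (0.85 * 40 * 380)
= 81.3467 mm
Mn = As * fy * (d - a/2) / 10^6
= 550.0163 kN-m
phi*Mn = 0.9 * 550.0163 = 495.01 kN-m

495.01


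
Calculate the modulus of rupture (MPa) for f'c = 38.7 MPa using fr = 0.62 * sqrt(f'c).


fr = 0.62 * sqrt(38.7)
= 3.857 MPa

3.857


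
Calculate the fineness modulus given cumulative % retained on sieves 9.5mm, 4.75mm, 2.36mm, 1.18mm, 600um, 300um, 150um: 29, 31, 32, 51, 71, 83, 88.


FM = sum(cumulative % retained) / 100
= 385 / 100
= 3.85

3.85


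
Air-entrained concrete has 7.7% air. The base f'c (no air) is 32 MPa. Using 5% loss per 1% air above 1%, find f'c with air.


Strength loss = (7.7 - 1) * 5 = 33.5%
f'c = 32 * (1 - 33.5/100)
= 21.28 MPa

21.28


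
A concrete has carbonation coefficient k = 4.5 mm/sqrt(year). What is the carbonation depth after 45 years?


depth = k * sqrt(t)
= 4.5 * sqrt(45)
= 30.19 mm

30.19


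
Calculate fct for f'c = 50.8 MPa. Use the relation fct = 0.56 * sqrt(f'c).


fct = 0.56 * sqrt(50.8)
= 0.56 * 7.127
= 3.991 MPa

3.991


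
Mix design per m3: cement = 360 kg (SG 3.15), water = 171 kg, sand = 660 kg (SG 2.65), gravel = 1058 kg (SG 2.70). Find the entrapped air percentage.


Vol cement = 360 / (3.15 * 1000) = 0.114286 m3
Vol water = 171 / 1000 = 0.171 m3
Vol sand = 660 / (2.65 * 1000) = 0.249057 m3
Vol gravel = 1058 / (2.70 * 1000) = 0.391852 m3
Total solid + water volume = 0.926194 m3
Air = (1 - 0.926194) * 100 = 7.38%

7.38


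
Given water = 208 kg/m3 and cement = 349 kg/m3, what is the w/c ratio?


w/c = water / cement
w/c = 208 / 349 = 0.596

0.596


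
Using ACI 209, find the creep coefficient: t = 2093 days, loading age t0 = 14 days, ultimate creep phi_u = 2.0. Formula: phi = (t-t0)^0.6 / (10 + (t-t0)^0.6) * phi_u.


dt = 2093 - 14 = 2079
phi = 2079^0.6 / (10 + 2079^0.6) * 2.0
= 1.815

1.815


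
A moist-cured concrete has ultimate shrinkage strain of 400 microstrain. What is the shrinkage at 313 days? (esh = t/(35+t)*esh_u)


esh(313) = 313 / (35 + 313) * 400
= 313 / 348 * 400
= 359.8 microstrain

359.8


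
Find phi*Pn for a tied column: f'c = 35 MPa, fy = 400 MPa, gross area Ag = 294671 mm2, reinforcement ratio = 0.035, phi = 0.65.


Ast = rho * Ag = 0.035 * 294671 = 10313.485 mm2
phi*Pn = 0.65 * 0.80 * (0.85 * 35 * (294671 - 10313.485) + 400 * 10313.485) / 1000
= 6544.22 kN

6544.22


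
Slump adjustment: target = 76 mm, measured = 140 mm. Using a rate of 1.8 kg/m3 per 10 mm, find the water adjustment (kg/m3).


Difference = 76 - 140 = -64 mm
Water adjustment = -64 * 1.8 / 10 = -11.5 kg/m3

-11.5


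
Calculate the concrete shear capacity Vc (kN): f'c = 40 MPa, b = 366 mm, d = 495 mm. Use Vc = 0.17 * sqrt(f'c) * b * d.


Vc = 0.17 * sqrt(40) * 366 * 495 / 1000
= 194.79 kN

194.79


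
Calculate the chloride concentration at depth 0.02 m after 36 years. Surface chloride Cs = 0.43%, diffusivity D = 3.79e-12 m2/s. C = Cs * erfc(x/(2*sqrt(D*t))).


t_seconds = 36 * 365.25 * 24 * 3600 = 1136073600.0 s
arg = 0.02 / (2 * sqrt(3.79e-12 * 1136073600.0))
= 0.1524
erfc(0.1524) = 0.8294
C = 0.43 * 0.8294 = 0.3566%

0.3566


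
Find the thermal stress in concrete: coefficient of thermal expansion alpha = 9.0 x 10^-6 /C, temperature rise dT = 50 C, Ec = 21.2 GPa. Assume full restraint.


sigma = alpha * dT * Ec
= 9.0e-6 * 50 * 21.2 * 1000
= 9.54 MPa

9.54


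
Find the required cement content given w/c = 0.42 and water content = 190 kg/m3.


Cement = water / (w/c)
= 190 / 0.42
= 452.4 kg/m3

452.4


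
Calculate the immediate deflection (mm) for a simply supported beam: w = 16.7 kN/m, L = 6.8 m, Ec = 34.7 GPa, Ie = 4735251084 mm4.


Convert: L = 6.8 m = 6800 mm, Ec = 34.7 GPa = 34700 MPa
delta = 5 * 16.7 * 6800^4 / (384 * 34700 * 4735251084)
= 2.83 mm

2.83


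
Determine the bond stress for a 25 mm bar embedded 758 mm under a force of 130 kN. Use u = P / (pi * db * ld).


u = P / (pi * db * ld)
= 130 * 1000 / (pi * 25 * 758)
= 2.184 MPa

2.184


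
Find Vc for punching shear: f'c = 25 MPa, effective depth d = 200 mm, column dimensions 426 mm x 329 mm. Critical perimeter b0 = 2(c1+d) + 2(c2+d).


b0 = 2*(426 + 200) + 2*(329 + 200) = 2310 mm
Vc = 0.33 * sqrt(25) * 2310 * 200 / 1000
= 762.3 kN

762.3


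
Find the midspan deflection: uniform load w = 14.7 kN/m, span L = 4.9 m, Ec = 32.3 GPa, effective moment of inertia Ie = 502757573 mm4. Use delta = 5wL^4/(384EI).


Convert: L = 4.9 m = 4900 mm, Ec = 32.3 GPa = 32300 MPa
delta = 5 * 14.7 * 4900^4 / (384 * 32300 * 502757573)
= 6.79 mm

6.79


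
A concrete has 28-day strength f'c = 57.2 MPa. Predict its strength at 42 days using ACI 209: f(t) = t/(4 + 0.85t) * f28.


f(42) = 42 / (4 + 0.85 * 42) * 57.2
= 42 / 39.7 * 57.2
= 60.51 MPa

60.51


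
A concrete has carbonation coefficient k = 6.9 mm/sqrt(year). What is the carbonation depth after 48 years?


depth = k * sqrt(t)
= 6.9 * sqrt(48)
= 47.8 mm

47.8


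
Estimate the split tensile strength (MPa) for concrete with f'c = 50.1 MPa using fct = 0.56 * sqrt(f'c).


fct = 0.56 * sqrt(50.1)
= 0.56 * 7.078
= 3.964 MPa

3.964


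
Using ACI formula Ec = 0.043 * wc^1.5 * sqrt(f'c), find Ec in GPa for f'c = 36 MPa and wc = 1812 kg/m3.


Ec = 0.043 * 1812^1.5 * sqrt(36) / 1000
= 19.9 GPa

19.9


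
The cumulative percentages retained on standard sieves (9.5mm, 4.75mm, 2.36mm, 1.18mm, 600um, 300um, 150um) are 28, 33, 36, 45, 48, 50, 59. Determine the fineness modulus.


FM = sum(cumulative % retained) / 100
= 299 / 100
= 2.99

2.99


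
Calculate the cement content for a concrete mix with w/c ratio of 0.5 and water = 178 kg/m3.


Cement = water / (w/c)
= 178 / 0.5
= 356.0 kg/m3

356.0


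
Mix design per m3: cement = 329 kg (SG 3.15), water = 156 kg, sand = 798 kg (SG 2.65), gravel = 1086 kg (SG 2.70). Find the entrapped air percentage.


Vol cement = 329 / (3.15 * 1000) = 0.104444 m3
Vol water = 156 / 1000 = 0.156 m3
Vol sand = 798 / (2.65 * 1000) = 0.301132 m3
Vol gravel = 1086 / (2.70 * 1000) = 0.402222 m3
Total solid + water volume = 0.963799 m3
Air = (1 - 0.963799) * 100 = 3.62%

3.62


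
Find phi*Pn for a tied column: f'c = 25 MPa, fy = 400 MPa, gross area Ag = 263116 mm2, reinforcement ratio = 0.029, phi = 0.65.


Ast = rho * Ag = 0.029 * 263116 = 7630.364 mm2
phi*Pn = 0.65 * 0.80 * (0.85 * 25 * (263116 - 7630.364) + 400 * 7630.364) / 1000
= 4410.23 kN

4410.23


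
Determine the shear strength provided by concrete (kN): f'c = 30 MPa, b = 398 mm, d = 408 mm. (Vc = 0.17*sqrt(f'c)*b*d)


Vc = 0.17 * sqrt(30) * 398 * 408 / 1000
= 151.2 kN

151.2


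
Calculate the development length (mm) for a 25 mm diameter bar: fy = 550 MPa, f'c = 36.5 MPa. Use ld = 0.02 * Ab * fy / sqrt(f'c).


Ab = pi * 25^2 / 4 = 490.874 mm2
ld = 0.02 * 490.874 * 550 / sqrt(36.5)
= 893.8 mm

893.8


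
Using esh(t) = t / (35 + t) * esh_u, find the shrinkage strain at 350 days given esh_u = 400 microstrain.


esh(350) = 350 / (35 + 350) * 400
= 350 / 385 * 400
= 363.6 microstrain

363.6


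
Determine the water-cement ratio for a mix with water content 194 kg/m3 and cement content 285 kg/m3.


w/c = water / cement
w/c = 194 / 285 = 0.681

0.681


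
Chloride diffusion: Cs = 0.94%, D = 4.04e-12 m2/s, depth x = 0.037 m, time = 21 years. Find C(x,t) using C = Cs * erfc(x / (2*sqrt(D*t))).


t_seconds = 21 * 365.25 * 24 * 3600 = 662709600.0 s
arg = 0.037 / (2 * sqrt(4.04e-12 * 662709600.0))
= 0.3575
erfc(0.3575) = 0.6131
C = 0.94 * 0.6131 = 0.5763%

0.5763


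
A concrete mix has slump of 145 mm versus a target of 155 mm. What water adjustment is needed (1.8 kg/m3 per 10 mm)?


Difference = 155 - 145 = 10 mm
Water adjustment = 10 * 1.8 / 10 = 1.8 kg/m3

1.8


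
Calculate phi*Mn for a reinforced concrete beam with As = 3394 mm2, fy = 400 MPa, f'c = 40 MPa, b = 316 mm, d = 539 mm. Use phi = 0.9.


a = As * fy / (0.85 * f'c * b)
= 3394 * 400 / (0.85 * 40 * 316)
= 126.3589 mm
Mn = As * fy * (d - a/2) / 10^6
= 645.974 kN-m
phi*Mn = 0.9 * 645.974 = 581.38 kN-m

581.38


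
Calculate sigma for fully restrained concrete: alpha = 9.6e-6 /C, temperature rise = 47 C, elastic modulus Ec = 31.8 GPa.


sigma = alpha * dT * Ec
= 9.6e-6 * 47 * 31.8 * 1000
= 14.348 MPa

14.348


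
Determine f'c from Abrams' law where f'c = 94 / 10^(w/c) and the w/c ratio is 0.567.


f'c = 94 / 10^0.567
= 94 / 3.69
= 25.48 MPa

25.48


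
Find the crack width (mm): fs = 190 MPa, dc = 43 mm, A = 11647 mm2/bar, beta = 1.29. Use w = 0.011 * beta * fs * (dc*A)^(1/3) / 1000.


w = 0.011 * beta * fs * (dc * A)^(1/3) / 1000
= 0.011 * 1.29 * 190 * (43 * 11647)^(1/3) / 1000
= 0.214 mm

0.214


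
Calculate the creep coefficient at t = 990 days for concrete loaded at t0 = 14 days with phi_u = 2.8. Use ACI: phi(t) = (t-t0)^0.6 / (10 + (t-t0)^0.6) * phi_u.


dt = 990 - 14 = 976
phi = 976^0.6 / (10 + 976^0.6) * 2.8
= 2.412

2.412


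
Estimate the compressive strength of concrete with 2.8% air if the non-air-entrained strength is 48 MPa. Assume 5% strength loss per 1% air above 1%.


Strength loss = (2.8 - 1) * 5 = 9.0%
f'c = 48 * (1 - 9.0/100)
= 43.68 MPa

43.68


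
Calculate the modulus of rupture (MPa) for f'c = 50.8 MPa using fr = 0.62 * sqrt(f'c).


fr = 0.62 * sqrt(50.8)
= 4.419 MPa

4.419


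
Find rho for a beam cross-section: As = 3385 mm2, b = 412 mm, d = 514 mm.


rho = As / (b * d)
= 3385 / (412 * 514)
= 0.016

0.016


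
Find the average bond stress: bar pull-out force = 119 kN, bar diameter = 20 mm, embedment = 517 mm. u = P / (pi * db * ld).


u = P / (pi * db * ld)
= 119 * 1000 / (pi * 20 * 517)
= 3.663 MPa

3.663


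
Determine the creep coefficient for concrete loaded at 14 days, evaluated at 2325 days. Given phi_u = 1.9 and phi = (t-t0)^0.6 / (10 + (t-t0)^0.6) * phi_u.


dt = 2325 - 14 = 2311
phi = 2311^0.6 / (10 + 2311^0.6) * 1.9
= 1.734

1.734


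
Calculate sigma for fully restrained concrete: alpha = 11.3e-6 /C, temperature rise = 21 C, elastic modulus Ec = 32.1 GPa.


sigma = alpha * dT * Ec
= 11.3e-6 * 21 * 32.1 * 1000
= 7.617 MPa

7.617


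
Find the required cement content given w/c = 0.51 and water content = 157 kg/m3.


Cement = water / (w/c)
= 157 / 0.51
= 307.8 kg/m3

307.8


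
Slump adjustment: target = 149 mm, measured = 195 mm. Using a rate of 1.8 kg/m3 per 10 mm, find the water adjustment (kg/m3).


Difference = 149 - 195 = -46 mm
Water adjustment = -46 * 1.8 / 10 = -8.3 kg/m3

-8.3


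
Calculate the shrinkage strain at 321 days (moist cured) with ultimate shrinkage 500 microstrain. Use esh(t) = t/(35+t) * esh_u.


esh(321) = 321 / (35 + 321) * 500
= 321 / 356 * 500
= 450.8 microstrain

450.8


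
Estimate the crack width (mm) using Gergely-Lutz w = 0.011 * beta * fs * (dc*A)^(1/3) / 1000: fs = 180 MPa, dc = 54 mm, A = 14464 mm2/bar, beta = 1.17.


w = 0.011 * beta * fs * (dc * A)^(1/3) / 1000
= 0.011 * 1.17 * 180 * (54 * 14464)^(1/3) / 1000
= 0.213 mm

0.213


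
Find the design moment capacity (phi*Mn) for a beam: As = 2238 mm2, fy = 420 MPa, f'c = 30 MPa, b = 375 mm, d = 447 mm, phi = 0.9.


a = As * fy / (0.85 * f'c * b)
= 2238 * 420 / (0.85 * 30 * 375)
= 98.2965 mm
Mn = As * fy * (d - a/2) / 10^6
= 373.9647 kN-m
phi*Mn = 0.9 * 373.9647 = 336.57 kN-m

336.57


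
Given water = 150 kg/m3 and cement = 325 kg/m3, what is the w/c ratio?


w/c = water / cement
w/c = 150 / 325 = 0.462

0.462


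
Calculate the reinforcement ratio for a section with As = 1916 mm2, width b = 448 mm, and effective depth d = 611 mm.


rho = As / (b * d)
= 1916 / (448 * 611)
= 0.007

0.007


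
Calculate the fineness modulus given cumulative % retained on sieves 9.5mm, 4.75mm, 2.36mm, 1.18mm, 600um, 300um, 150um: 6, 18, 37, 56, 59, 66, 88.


FM = sum(cumulative % retained) / 100
= 330 / 100
= 3.3

3.3


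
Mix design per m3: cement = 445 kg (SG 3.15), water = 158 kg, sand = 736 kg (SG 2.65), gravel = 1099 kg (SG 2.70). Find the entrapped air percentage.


Vol cement = 445 / (3.15 * 1000) = 0.14127 m3
Vol water = 158 / 1000 = 0.158 m3
Vol sand = 736 / (2.65 * 1000) = 0.277736 m3
Vol gravel = 1099 / (2.70 * 1000) = 0.407037 m3
Total solid + water volume = 0.984043 m3
Air = (1 - 0.984043) * 100 = 1.6%

1.6


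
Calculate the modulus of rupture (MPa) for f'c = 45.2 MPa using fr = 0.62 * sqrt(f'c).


fr = 0.62 * sqrt(45.2)
= 4.168 MPa

4.168


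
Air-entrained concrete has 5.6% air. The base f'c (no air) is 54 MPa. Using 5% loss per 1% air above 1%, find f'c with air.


Strength loss = (5.6 - 1) * 5 = 23.0%
f'c = 54 * (1 - 23.0/100)
= 41.58 MPa

41.58


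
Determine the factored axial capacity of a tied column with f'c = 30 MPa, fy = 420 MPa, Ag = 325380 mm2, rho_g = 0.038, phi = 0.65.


Ast = rho * Ag = 0.038 * 325380 = 12364.44 mm2
phi*Pn = 0.65 * 0.80 * (0.85 * 30 * (325380 - 12364.44) + 420 * 12364.44) / 1000
= 6850.98 kN

6850.98


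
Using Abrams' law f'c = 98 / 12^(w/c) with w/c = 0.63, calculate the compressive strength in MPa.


f'c = 98 / 12^0.63
= 98 / 4.785
= 20.48 MPa

20.48


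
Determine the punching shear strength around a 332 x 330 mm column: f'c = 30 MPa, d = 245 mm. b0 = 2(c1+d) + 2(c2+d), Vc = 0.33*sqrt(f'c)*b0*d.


b0 = 2*(332 + 245) + 2*(330 + 245) = 2304 mm
Vc = 0.33 * sqrt(30) * 2304 * 245 / 1000
= 1020.29 kN

1020.29


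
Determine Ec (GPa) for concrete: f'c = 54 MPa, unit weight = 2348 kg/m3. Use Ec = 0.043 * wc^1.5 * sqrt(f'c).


Ec = 0.043 * 2348^1.5 * sqrt(54) / 1000
= 35.95 GPa

35.95


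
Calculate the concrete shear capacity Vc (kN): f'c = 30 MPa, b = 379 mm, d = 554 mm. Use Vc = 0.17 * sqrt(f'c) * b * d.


Vc = 0.17 * sqrt(30) * 379 * 554 / 1000
= 195.51 kN

195.51


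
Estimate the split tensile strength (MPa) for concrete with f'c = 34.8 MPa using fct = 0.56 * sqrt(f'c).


fct = 0.56 * sqrt(34.8)
= 0.56 * 5.899
= 3.304 MPa

3.304


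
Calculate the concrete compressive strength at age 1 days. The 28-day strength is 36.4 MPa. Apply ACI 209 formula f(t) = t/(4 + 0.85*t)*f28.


f(1) = 1 / (4 + 0.85 * 1) * 36.4
= 1 / 4.85 * 36.4
= 7.51 MPa

7.51


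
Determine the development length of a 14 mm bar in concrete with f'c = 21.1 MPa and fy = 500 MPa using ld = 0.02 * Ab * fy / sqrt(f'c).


Ab = pi * 14^2 / 4 = 153.938 mm2
ld = 0.02 * 153.938 * 500 / sqrt(21.1)
= 335.1 mm

335.1


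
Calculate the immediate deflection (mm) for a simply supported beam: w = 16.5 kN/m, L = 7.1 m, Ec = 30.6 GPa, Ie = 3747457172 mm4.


Convert: L = 7.1 m = 7100 mm, Ec = 30.6 GPa = 30600 MPa
delta = 5 * 16.5 * 7100^4 / (384 * 30600 * 3747457172)
= 4.76 mm

4.76


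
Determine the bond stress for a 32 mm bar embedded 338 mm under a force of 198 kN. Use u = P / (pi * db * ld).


u = P / (pi * db * ld)
= 198 * 1000 / (pi * 32 * 338)
= 5.827 MPa

5.827


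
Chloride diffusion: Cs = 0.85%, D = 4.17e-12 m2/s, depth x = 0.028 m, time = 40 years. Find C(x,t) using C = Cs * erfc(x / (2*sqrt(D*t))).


t_seconds = 40 * 365.25 * 24 * 3600 = 1262304000.0 s
arg = 0.028 / (2 * sqrt(4.17e-12 * 1262304000.0))
= 0.193
erfc(0.193) = 0.7849
C = 0.85 * 0.7849 = 0.6672%

0.6672
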